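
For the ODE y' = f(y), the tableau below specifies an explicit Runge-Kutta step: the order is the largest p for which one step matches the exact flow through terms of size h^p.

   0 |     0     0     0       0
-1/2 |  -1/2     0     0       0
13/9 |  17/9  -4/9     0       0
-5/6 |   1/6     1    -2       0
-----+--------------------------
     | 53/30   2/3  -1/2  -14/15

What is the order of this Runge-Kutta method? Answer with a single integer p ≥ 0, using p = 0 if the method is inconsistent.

b = (53/30, 2/3, -1/2, -14/15)
c = (0, -1/2, 13/9, -5/6)
Ac = (0, 0, 2/9, -61/18)
Σ b_i: 53/30·1 + 2/3·1 + (-1/2)·1 + (-14/15)·1 = 1 ✓
b·c: 2/3·(-1/2) + (-1/2)·13/9 + (-14/15)·(-5/6) = -5/18 ≠ 1/2 ⇒ order 1.

1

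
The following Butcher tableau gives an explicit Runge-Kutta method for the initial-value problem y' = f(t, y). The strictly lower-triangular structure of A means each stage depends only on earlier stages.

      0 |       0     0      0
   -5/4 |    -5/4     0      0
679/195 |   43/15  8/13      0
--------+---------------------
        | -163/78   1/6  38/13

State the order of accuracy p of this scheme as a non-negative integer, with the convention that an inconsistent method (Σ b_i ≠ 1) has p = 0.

1

b = (-163/78, 1/6, 38/13)
c = (0, -5/4, 679/195)
Ac = (0, 0, -10/13)
Σ b_i: (-163/78)·1 + 1/6·1 + 38/13·1 = 1 ✓
b·c: 1/6·(-5/4) + 38/13·679/195 = 67397/6760 ≠ 1/2 ⇒ order 1.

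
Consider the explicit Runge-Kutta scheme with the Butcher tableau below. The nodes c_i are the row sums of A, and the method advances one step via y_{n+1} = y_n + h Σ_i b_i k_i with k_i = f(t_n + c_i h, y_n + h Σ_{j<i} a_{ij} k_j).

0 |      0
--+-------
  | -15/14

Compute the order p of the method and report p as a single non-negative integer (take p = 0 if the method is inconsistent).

b = (-15/14)
c = (0)
Σ b_i: (-15/14)·1 = -15/14 ≠ 1 ⇒ order 0.

0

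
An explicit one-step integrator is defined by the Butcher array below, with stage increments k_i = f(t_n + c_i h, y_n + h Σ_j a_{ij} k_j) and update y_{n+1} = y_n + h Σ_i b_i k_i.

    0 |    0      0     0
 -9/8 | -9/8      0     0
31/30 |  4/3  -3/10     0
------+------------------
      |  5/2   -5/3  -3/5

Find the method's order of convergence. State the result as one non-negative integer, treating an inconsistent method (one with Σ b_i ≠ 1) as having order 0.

b = (5/2, -5/3, -3/5)
c = (0, -9/8, 31/30)
Ac = (0, 0, 27/80)
Σ b_i: 5/2·1 + (-5/3)·1 + (-3/5)·1 = 7/30 ≠ 1 ⇒ order 0.

0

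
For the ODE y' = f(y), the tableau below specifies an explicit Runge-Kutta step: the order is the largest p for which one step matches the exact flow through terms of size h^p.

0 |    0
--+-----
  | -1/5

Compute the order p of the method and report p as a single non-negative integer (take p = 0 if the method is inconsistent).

b = (-1/5)
c = (0)
Σ b_i: (-1/5)·1 = -1/5 ≠ 1 ⇒ order 0.

0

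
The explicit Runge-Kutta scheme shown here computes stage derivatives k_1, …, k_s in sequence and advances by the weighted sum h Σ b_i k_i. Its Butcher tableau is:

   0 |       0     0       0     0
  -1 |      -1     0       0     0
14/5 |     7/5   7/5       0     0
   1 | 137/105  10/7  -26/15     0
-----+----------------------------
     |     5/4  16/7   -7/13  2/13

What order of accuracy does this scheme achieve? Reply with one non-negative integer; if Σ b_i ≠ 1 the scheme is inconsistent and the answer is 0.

b = (5/4, 16/7, -7/13, 2/13)
c = (0, -1, 14/5, 1)
Ac = (0, 0, -7/5, -3298/525)
Σ b_i: 5/4·1 + 16/7·1 + (-7/13)·1 + 2/13·1 = 1147/364 ≠ 1 ⇒ order 0.

0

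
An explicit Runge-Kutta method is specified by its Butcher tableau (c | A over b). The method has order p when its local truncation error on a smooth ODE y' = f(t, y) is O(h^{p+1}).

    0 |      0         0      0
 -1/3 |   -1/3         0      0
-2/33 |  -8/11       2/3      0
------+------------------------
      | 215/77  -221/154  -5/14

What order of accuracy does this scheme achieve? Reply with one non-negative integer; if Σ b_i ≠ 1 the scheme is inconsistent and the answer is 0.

b = (215/77, -221/154, -5/14)
c = (0, -1/3, -2/33)
Ac = (0, 0, -2/9)
Σ b_i: 215/77·1 + (-221/154)·1 + (-5/14)·1 = 1 ✓
b·c: (-221/154)·(-1/3) + (-5/14)·(-2/33) = 1/2 ✓
b·c²: (-221/154)·1/9 + (-5/14)·4/1089 = -817/5082 ≠ 1/3 ⇒ order 2.
b·Ac: (-5/14)·(-2/9) = 5/63 ≠ 1/6

2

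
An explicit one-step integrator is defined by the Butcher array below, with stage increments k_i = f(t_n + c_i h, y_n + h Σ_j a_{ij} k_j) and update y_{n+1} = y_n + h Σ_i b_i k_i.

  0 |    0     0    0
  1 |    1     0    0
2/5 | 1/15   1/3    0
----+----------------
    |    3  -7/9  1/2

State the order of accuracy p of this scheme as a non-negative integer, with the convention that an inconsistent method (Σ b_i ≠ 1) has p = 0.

b = (3, -7/9, 1/2)
c = (0, 1, 2/5)
Ac = (0, 0, 1/3)
Σ b_i: 3·1 + (-7/9)·1 + 1/2·1 = 49/18 ≠ 1 ⇒ order 0.

0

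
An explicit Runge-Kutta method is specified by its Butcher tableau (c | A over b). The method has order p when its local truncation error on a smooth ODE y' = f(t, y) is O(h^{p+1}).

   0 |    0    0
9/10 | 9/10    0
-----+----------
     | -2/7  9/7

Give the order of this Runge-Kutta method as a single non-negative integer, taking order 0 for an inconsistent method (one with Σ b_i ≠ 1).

1

b = (-2/7, 9/7)
c = (0, 9/10)
Σ b_i: (-2/7)·1 + 9/7·1 = 1 ✓
b·c: 9/7·9/10 = 81/70 ≠ 1/2 ⇒ order 1.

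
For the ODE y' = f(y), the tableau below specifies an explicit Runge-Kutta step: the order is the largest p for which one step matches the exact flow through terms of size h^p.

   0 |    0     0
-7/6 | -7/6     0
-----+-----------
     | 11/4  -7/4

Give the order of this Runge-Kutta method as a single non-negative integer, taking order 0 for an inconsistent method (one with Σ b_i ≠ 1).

1

b = (11/4, -7/4)
c = (0, -7/6)
Σ b_i: 11/4·1 + (-7/4)·1 = 1 ✓
b·c: (-7/4)·(-7/6) = 49/24 ≠ 1/2 ⇒ order 1.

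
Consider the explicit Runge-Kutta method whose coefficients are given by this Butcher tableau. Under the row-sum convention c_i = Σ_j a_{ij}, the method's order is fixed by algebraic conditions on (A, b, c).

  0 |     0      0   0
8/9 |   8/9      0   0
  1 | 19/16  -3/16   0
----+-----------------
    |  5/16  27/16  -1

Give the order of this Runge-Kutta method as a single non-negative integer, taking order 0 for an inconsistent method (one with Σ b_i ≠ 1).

b = (5/16, 27/16, -1)
c = (0, 8/9, 1)
Ac = (0, 0, -1/6)
Σ b_i: 5/16·1 + 27/16·1 + (-1)·1 = 1 ✓
b·c: 27/16·8/9 + (-1)·1 = 1/2 ✓
b·c²: 27/16·64/81 + (-1)·1 = 1/3 ✓
b·Ac: (-1)·(-1/6) = 1/6 ✓; 3 stages ⇒ order 3.

3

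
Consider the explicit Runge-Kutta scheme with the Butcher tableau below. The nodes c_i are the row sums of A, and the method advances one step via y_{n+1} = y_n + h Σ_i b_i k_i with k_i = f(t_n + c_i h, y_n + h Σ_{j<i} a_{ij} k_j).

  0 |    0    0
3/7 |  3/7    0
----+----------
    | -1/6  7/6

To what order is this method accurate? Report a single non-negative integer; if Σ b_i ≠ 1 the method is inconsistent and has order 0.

2

b = (-1/6, 7/6)
c = (0, 3/7)
Σ b_i: (-1/6)·1 + 7/6·1 = 1 ✓
b·c: 7/6·3/7 = 1/2 ✓; 2 stages ⇒ order 2.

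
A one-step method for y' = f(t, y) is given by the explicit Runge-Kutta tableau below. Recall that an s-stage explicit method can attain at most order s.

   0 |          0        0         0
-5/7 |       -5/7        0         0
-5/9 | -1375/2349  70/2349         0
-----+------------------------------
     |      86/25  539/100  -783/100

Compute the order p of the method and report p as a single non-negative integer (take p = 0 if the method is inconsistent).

3

b = (86/25, 539/100, -783/100)
c = (0, -5/7, -5/9)
Ac = (0, 0, -50/2349)
Σ b_i: 86/25·1 + 539/100·1 + (-783/100)·1 = 1 ✓
b·c: 539/100·(-5/7) + (-783/100)·(-5/9) = 1/2 ✓
b·c²: 539/100·25/49 + (-783/100)·25/81 = 1/3 ✓
b·Ac: (-783/100)·(-50/2349) = 1/6 ✓; 3 stages ⇒ order 3.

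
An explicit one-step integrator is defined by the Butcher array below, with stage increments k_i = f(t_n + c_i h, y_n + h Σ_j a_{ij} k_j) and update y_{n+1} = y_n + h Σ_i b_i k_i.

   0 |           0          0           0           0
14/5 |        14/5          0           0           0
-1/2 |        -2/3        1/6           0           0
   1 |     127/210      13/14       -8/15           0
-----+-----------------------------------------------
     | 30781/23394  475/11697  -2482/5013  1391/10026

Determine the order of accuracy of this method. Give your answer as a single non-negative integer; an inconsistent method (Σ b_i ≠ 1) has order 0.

b = (30781/23394, 475/11697, -2482/5013, 1391/10026)
c = (0, 14/5, -1/2, 1)
Ac = (0, 0, 7/15, 43/15)
Σ b_i: 30781/23394·1 + 475/11697·1 + (-2482/5013)·1 + 1391/10026·1 = 1 ✓
b·c: 475/11697·14/5 + (-2482/5013)·(-1/2) + 1391/10026·1 = 1/2 ✓
b·c²: 475/11697·196/25 + (-2482/5013)·1/4 + 1391/10026·1 = 1/3 ✓
b·Ac: (-2482/5013)·7/15 + 1391/10026·43/15 = 1/6 ✓
b·c³: 475/11697·2744/125 + (-2482/5013)·(-1/8) + 1391/10026·1 = 36497/33420 ≠ 1/4 ⇒ order 3.
b·(c∘Ac): (-2482/5013)·(-7/30) + 1391/10026·43/15 = 25729/50130 ≠ 1/8
b·Ac²: (-2482/5013)·98/75 + 1391/10026·536/75 = 43184/125325 ≠ 1/12
b·A²c: 1391/10026·(-56/225) = -38948/1127925 ≠ 1/24

3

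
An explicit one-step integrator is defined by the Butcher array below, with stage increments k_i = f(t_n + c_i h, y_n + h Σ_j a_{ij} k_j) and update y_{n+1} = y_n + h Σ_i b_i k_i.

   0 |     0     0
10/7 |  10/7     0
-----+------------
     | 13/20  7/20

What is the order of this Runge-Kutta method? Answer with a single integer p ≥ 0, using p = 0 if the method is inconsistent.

2

b = (13/20, 7/20)
c = (0, 10/7)
Σ b_i: 13/20·1 + 7/20·1 = 1 ✓
b·c: 7/20·10/7 = 1/2 ✓; 2 stages ⇒ order 2.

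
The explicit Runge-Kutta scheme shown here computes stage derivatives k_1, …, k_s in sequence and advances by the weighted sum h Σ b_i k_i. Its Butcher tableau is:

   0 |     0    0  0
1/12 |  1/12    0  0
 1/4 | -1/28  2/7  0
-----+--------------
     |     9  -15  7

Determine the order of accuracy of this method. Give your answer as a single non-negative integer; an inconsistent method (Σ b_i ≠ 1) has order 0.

3

b = (9, -15, 7)
c = (0, 1/12, 1/4)
Ac = (0, 0, 1/42)
Σ b_i: 9·1 + (-15)·1 + 7·1 = 1 ✓
b·c: (-15)·1/12 + 7·1/4 = 1/2 ✓
b·c²: (-15)·1/144 + 7·1/16 = 1/3 ✓
b·Ac: 7·1/42 = 1/6 ✓; 3 stages ⇒ order 3.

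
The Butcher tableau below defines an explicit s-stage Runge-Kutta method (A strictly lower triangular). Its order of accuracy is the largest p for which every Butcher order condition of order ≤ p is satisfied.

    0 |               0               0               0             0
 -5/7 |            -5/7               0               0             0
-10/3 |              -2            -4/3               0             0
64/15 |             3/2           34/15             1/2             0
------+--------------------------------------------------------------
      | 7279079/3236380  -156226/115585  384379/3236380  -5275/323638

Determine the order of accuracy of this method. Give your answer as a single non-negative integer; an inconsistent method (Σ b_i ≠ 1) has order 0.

3

b = (7279079/3236380, -156226/115585, 384379/3236380, -5275/323638)
c = (0, -5/7, -10/3, 64/15)
Ac = (0, 0, 20/21, -23/7)
Σ b_i: 7279079/3236380·1 + (-156226/115585)·1 + 384379/3236380·1 + (-5275/323638)·1 = 1 ✓
b·c: (-156226/115585)·(-5/7) + 384379/3236380·(-10/3) + (-5275/323638)·64/15 = 1/2 ✓
b·c²: (-156226/115585)·25/49 + 384379/3236380·100/9 + (-5275/323638)·4096/225 = 1/3 ✓
b·Ac: 384379/3236380·20/21 + (-5275/323638)·(-23/7) = 1/6 ✓
b·c³: (-156226/115585)·(-125/343) + 384379/3236380·(-1000/27) + (-5275/323638)·262144/3375 = -263644448/50972985 ≠ 1/4 ⇒ order 3.
b·(c∘Ac): 384379/3236380·(-200/63) + (-5275/323638)·(-1472/105) = -1514350/10194597 ≠ 1/8
b·Ac²: 384379/3236380·(-100/147) + (-5275/323638)·2960/441 = -1938955/10194597 ≠ 1/12
b·A²c: (-5275/323638)·10/21 = -26375/3398199 ≠ 1/24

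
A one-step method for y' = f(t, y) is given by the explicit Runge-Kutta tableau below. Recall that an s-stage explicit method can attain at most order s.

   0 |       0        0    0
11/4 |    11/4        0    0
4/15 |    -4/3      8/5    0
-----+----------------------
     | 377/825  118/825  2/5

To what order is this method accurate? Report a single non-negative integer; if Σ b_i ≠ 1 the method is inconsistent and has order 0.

b = (377/825, 118/825, 2/5)
c = (0, 11/4, 4/15)
Ac = (0, 0, 22/5)
Σ b_i: 377/825·1 + 118/825·1 + 2/5·1 = 1 ✓
b·c: 118/825·11/4 + 2/5·4/15 = 1/2 ✓
b·c²: 118/825·121/16 + 2/5·16/225 = 9991/9000 ≠ 1/3 ⇒ order 2.
b·Ac: 2/5·22/5 = 44/25 ≠ 1/6

2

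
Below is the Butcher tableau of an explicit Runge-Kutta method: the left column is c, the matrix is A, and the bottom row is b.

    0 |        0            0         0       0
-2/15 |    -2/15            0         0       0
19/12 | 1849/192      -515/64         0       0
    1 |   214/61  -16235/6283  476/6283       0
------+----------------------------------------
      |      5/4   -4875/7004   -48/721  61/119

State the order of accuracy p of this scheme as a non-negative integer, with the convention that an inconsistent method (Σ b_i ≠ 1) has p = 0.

4

b = (5/4, -4875/7004, -48/721, 61/119)
c = (0, -2/15, 19/12, 1)
Ac = (0, 0, 103/96, 85/183)
Σ b_i: 5/4·1 + (-4875/7004)·1 + (-48/721)·1 + 61/119·1 = 1 ✓
b·c: (-4875/7004)·(-2/15) + (-48/721)·19/12 + 61/119·1 = 1/2 ✓
b·c²: (-4875/7004)·4/225 + (-48/721)·361/144 + 61/119·1 = 1/3 ✓
b·Ac: (-48/721)·103/96 + 61/119·85/183 = 1/6 ✓
b·c³: (-4875/7004)·(-8/3375) + (-48/721)·6859/1728 + 61/119·1 = 1/4 ✓
b·(c∘Ac): (-48/721)·1957/1152 + 61/119·85/183 = 1/8 ✓
b·Ac²: (-48/721)·(-103/720) + 61/119·527/3660 = 1/12 ✓
b·A²c: 61/119·119/1464 = 1/24 ✓; 4 stages ⇒ order 4.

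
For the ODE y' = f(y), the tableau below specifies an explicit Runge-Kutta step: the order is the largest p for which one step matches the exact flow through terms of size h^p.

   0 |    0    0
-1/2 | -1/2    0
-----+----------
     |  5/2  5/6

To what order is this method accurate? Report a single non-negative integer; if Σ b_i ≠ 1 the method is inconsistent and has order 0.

b = (5/2, 5/6)
c = (0, -1/2)
Σ b_i: 5/2·1 + 5/6·1 = 10/3 ≠ 1 ⇒ order 0.

0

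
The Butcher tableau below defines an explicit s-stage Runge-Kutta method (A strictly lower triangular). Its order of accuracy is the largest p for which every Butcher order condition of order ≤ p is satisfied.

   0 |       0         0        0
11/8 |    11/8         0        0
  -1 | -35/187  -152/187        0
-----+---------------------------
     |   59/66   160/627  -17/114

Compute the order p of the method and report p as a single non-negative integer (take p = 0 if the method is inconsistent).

3

b = (59/66, 160/627, -17/114)
c = (0, 11/8, -1)
Ac = (0, 0, -19/17)
Σ b_i: 59/66·1 + 160/627·1 + (-17/114)·1 = 1 ✓
b·c: 160/627·11/8 + (-17/114)·(-1) = 1/2 ✓
b·c²: 160/627·121/64 + (-17/114)·1 = 1/3 ✓
b·Ac: (-17/114)·(-19/17) = 1/6 ✓; 3 stages ⇒ order 3.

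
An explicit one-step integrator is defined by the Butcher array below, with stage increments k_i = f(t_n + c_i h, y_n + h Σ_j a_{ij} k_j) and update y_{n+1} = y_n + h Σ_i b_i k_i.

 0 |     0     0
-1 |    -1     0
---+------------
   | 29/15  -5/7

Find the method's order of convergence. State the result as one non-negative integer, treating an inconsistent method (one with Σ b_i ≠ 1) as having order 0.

0

b = (29/15, -5/7)
c = (0, -1)
Σ b_i: 29/15·1 + (-5/7)·1 = 128/105 ≠ 1 ⇒ order 0.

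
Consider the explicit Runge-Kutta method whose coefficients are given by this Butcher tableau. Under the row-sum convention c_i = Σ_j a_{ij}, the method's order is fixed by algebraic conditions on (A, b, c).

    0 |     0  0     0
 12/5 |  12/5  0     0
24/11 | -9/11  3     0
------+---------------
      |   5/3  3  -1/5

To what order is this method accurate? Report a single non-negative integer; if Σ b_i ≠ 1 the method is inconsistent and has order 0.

b = (5/3, 3, -1/5)
c = (0, 12/5, 24/11)
Ac = (0, 0, 36/5)
Σ b_i: 5/3·1 + 3·1 + (-1/5)·1 = 67/15 ≠ 1 ⇒ order 0.

0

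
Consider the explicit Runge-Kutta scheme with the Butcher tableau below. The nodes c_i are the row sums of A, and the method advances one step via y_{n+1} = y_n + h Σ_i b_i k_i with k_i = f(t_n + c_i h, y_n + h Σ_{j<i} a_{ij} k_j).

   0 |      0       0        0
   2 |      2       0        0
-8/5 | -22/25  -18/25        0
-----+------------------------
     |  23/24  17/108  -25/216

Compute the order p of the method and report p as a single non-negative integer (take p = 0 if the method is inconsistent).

b = (23/24, 17/108, -25/216)
c = (0, 2, -8/5)
Ac = (0, 0, -36/25)
Σ b_i: 23/24·1 + 17/108·1 + (-25/216)·1 = 1 ✓
b·c: 17/108·2 + (-25/216)·(-8/5) = 1/2 ✓
b·c²: 17/108·4 + (-25/216)·64/25 = 1/3 ✓
b·Ac: (-25/216)·(-36/25) = 1/6 ✓; 3 stages ⇒ order 3.

3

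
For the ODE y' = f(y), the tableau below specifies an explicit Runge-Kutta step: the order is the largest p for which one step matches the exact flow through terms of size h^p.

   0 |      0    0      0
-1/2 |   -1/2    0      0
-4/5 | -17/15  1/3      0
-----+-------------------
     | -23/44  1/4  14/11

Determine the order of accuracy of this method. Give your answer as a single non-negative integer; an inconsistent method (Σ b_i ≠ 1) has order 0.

1

b = (-23/44, 1/4, 14/11)
c = (0, -1/2, -4/5)
Ac = (0, 0, -1/6)
Σ b_i: (-23/44)·1 + 1/4·1 + 14/11·1 = 1 ✓
b·c: 1/4·(-1/2) + 14/11·(-4/5) = -503/440 ≠ 1/2 ⇒ order 1.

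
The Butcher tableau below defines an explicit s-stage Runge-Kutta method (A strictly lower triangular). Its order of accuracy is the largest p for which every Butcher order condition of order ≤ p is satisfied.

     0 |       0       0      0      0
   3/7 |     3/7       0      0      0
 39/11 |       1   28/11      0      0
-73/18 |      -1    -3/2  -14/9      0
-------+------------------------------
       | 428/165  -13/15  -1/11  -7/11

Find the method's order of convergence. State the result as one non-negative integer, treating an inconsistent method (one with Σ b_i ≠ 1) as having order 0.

1

b = (428/165, -13/15, -1/11, -7/11)
c = (0, 3/7, 39/11, -73/18)
Ac = (0, 0, 12/11, -2845/462)
Σ b_i: 428/165·1 + (-13/15)·1 + (-1/11)·1 + (-7/11)·1 = 1 ✓
b·c: (-13/15)·3/7 + (-1/11)·39/11 + (-7/11)·(-73/18) = 143851/76230 ≠ 1/2 ⇒ order 1.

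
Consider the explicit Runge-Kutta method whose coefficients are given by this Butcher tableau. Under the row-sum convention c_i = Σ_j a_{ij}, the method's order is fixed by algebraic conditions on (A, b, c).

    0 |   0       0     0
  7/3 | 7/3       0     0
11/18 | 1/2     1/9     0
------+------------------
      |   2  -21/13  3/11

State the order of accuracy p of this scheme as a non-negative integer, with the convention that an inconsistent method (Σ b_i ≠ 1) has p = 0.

0

b = (2, -21/13, 3/11)
c = (0, 7/3, 11/18)
Ac = (0, 0, 7/27)
Σ b_i: 2·1 + (-21/13)·1 + 3/11·1 = 94/143 ≠ 1 ⇒ order 0.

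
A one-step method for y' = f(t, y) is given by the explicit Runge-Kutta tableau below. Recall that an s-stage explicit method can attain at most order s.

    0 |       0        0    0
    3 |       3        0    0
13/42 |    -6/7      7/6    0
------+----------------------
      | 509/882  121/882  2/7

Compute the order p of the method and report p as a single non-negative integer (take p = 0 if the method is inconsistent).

2

b = (509/882, 121/882, 2/7)
c = (0, 3, 13/42)
Ac = (0, 0, 7/2)
Σ b_i: 509/882·1 + 121/882·1 + 2/7·1 = 1 ✓
b·c: 121/882·3 + 2/7·13/42 = 1/2 ✓
b·c²: 121/882·9 + 2/7·169/1764 = 3896/3087 ≠ 1/3 ⇒ order 2.
b·Ac: 2/7·7/2 = 1 ≠ 1/6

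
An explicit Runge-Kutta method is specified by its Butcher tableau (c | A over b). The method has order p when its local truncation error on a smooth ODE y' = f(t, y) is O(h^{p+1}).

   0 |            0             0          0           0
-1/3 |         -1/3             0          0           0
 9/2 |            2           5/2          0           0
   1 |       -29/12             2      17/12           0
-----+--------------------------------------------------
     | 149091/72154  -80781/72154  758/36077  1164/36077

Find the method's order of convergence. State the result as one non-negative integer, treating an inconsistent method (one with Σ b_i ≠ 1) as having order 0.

b = (149091/72154, -80781/72154, 758/36077, 1164/36077)
c = (0, -1/3, 9/2, 1)
Ac = (0, 0, -5/6, 137/24)
Σ b_i: 149091/72154·1 + (-80781/72154)·1 + 758/36077·1 + 1164/36077·1 = 1 ✓
b·c: (-80781/72154)·(-1/3) + 758/36077·9/2 + 1164/36077·1 = 1/2 ✓
b·c²: (-80781/72154)·1/9 + 758/36077·81/4 + 1164/36077·1 = 1/3 ✓
b·Ac: 758/36077·(-5/6) + 1164/36077·137/24 = 1/6 ✓
b·c³: (-80781/72154)·(-1/27) + 758/36077·729/8 + 1164/36077·1 = 2582377/1298772 ≠ 1/4 ⇒ order 3.
b·(c∘Ac): 758/36077·(-15/4) + 1164/36077·137/24 = 3802/36077 ≠ 1/8
b·Ac²: 758/36077·5/18 + 1164/36077·4163/144 = 1219013/1298772 ≠ 1/12
b·A²c: 1164/36077·(-85/72) = -8245/216462 ≠ 1/24

3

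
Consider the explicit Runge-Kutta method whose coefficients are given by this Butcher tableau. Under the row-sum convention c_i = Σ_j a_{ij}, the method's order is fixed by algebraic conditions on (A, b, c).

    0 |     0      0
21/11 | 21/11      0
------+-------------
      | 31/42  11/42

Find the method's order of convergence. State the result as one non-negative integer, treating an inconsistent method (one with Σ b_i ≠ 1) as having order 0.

b = (31/42, 11/42)
c = (0, 21/11)
Σ b_i: 31/42·1 + 11/42·1 = 1 ✓
b·c: 11/42·21/11 = 1/2 ✓; 2 stages ⇒ order 2.

2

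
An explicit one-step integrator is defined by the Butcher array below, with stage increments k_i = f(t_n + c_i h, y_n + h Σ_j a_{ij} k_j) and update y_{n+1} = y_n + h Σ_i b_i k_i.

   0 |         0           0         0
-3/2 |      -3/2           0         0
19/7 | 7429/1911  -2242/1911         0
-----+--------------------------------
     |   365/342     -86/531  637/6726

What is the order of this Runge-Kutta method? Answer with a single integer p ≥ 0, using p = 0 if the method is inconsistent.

3

b = (365/342, -86/531, 637/6726)
c = (0, -3/2, 19/7)
Ac = (0, 0, 1121/637)
Σ b_i: 365/342·1 + (-86/531)·1 + 637/6726·1 = 1 ✓
b·c: (-86/531)·(-3/2) + 637/6726·19/7 = 1/2 ✓
b·c²: (-86/531)·9/4 + 637/6726·361/49 = 1/3 ✓
b·Ac: 637/6726·1121/637 = 1/6 ✓; 3 stages ⇒ order 3.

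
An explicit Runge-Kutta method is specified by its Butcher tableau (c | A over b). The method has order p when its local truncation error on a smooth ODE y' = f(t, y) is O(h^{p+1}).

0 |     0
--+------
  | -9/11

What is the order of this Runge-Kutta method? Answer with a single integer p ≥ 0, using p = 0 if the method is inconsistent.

0

b = (-9/11)
c = (0)
Σ b_i: (-9/11)·1 = -9/11 ≠ 1 ⇒ order 0.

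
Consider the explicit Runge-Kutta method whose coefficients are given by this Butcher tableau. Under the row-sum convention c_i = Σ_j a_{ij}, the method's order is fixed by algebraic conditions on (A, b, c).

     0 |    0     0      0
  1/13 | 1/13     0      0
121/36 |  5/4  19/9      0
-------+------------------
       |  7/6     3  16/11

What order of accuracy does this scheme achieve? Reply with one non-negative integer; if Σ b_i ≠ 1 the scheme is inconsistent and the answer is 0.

0

b = (7/6, 3, 16/11)
c = (0, 1/13, 121/36)
Ac = (0, 0, 19/117)
Σ b_i: 7/6·1 + 3·1 + 16/11·1 = 371/66 ≠ 1 ⇒ order 0.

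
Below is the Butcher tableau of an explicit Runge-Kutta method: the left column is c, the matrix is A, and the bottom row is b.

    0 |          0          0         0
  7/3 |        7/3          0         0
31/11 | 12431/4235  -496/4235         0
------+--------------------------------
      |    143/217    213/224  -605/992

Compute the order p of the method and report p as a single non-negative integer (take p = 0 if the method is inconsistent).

b = (143/217, 213/224, -605/992)
c = (0, 7/3, 31/11)
Ac = (0, 0, -496/1815)
Σ b_i: 143/217·1 + 213/224·1 + (-605/992)·1 = 1 ✓
b·c: 213/224·7/3 + (-605/992)·31/11 = 1/2 ✓
b·c²: 213/224·49/9 + (-605/992)·961/121 = 1/3 ✓
b·Ac: (-605/992)·(-496/1815) = 1/6 ✓; 3 stages ⇒ order 3.

3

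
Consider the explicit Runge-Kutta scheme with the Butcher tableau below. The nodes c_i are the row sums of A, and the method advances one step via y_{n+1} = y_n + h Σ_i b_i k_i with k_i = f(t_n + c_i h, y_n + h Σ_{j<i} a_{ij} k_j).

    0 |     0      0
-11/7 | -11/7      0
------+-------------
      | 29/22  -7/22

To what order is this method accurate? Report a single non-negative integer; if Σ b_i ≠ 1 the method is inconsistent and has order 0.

b = (29/22, -7/22)
c = (0, -11/7)
Σ b_i: 29/22·1 + (-7/22)·1 = 1 ✓
b·c: (-7/22)·(-11/7) = 1/2 ✓; 2 stages ⇒ order 2.

2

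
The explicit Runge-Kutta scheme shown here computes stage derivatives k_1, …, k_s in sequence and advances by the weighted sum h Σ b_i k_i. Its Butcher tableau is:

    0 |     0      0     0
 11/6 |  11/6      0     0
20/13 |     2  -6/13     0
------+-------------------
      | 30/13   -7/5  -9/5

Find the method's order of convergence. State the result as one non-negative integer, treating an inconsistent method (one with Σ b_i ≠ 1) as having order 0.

b = (30/13, -7/5, -9/5)
c = (0, 11/6, 20/13)
Ac = (0, 0, -11/13)
Σ b_i: 30/13·1 + (-7/5)·1 + (-9/5)·1 = -58/65 ≠ 1 ⇒ order 0.

0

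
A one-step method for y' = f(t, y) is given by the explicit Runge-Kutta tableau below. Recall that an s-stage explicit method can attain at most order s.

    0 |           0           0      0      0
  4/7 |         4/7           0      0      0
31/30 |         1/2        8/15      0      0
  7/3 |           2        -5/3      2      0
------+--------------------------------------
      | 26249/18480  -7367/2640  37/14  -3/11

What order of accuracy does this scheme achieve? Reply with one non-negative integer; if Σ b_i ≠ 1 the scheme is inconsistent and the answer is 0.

b = (26249/18480, -7367/2640, 37/14, -3/11)
c = (0, 4/7, 31/30, 7/3)
Ac = (0, 0, 32/105, 39/35)
Σ b_i: 26249/18480·1 + (-7367/2640)·1 + 37/14·1 + (-3/11)·1 = 1 ✓
b·c: (-7367/2640)·4/7 + 37/14·31/30 + (-3/11)·7/3 = 1/2 ✓
b·c²: (-7367/2640)·16/49 + 37/14·961/900 + (-3/11)·49/9 = 413249/970200 ≠ 1/3 ⇒ order 2.
b·Ac: 37/14·32/105 + (-3/11)·39/35 = 811/1617 ≠ 1/6

2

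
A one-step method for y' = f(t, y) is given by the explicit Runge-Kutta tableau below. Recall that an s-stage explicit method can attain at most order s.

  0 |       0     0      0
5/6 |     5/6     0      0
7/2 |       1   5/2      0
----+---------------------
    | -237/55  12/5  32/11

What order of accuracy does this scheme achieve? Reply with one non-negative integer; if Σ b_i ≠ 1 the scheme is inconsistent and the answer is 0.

b = (-237/55, 12/5, 32/11)
c = (0, 5/6, 7/2)
Ac = (0, 0, 25/12)
Σ b_i: (-237/55)·1 + 12/5·1 + 32/11·1 = 1 ✓
b·c: 12/5·5/6 + 32/11·7/2 = 134/11 ≠ 1/2 ⇒ order 1.

1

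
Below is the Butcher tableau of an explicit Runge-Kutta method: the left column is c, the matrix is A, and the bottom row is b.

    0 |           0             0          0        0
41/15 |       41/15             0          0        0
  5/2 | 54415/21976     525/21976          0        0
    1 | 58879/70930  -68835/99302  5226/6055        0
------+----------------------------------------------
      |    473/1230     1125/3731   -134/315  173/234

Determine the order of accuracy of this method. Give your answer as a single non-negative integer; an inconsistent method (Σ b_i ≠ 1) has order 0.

4

b = (473/1230, 1125/3731, -134/315, 173/234)
c = (0, 41/15, 5/2, 1)
Ac = (0, 0, 35/536, 91/346)
Σ b_i: 473/1230·1 + 1125/3731·1 + (-134/315)·1 + 173/234·1 = 1 ✓
b·c: 1125/3731·41/15 + (-134/315)·5/2 + 173/234·1 = 1/2 ✓
b·c²: 1125/3731·1681/225 + (-134/315)·25/4 + 173/234·1 = 1/3 ✓
b·Ac: (-134/315)·35/536 + 173/234·91/346 = 1/6 ✓
b·c³: 1125/3731·68921/3375 + (-134/315)·125/8 + 173/234·1 = 1/4 ✓
b·(c∘Ac): (-134/315)·175/1072 + 173/234·91/346 = 1/8 ✓
b·Ac²: (-134/315)·287/1608 + 173/234·559/2595 = 1/12 ✓
b·A²c: 173/234·39/692 = 1/24 ✓; 4 stages ⇒ order 4.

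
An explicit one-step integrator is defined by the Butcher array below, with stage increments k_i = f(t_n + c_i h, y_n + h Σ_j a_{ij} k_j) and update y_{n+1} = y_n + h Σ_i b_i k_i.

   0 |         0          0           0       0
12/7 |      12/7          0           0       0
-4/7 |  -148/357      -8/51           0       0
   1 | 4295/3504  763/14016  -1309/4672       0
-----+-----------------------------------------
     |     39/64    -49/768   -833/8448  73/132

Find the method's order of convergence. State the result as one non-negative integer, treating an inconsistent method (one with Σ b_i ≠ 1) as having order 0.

4

b = (39/64, -49/768, -833/8448, 73/132)
c = (0, 12/7, -4/7, 1)
Ac = (0, 0, -32/119, 37/146)
Σ b_i: 39/64·1 + (-49/768)·1 + (-833/8448)·1 + 73/132·1 = 1 ✓
b·c: (-49/768)·12/7 + (-833/8448)·(-4/7) + 73/132·1 = 1/2 ✓
b·c²: (-49/768)·144/49 + (-833/8448)·16/49 + 73/132·1 = 1/3 ✓
b·Ac: (-833/8448)·(-32/119) + 73/132·37/146 = 1/6 ✓
b·c³: (-49/768)·1728/343 + (-833/8448)·(-64/343) + 73/132·1 = 1/4 ✓
b·(c∘Ac): (-833/8448)·128/833 + 73/132·37/146 = 1/8 ✓
b·Ac²: (-833/8448)·(-384/833) + 73/132·5/73 = 1/12 ✓
b·A²c: 73/132·11/146 = 1/24 ✓; 4 stages ⇒ order 4.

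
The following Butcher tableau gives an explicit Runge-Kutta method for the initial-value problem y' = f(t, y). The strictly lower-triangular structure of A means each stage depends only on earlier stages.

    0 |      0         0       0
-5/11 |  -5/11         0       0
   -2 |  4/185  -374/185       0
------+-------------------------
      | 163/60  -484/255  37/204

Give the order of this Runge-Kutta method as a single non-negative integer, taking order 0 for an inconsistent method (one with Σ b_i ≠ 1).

3

b = (163/60, -484/255, 37/204)
c = (0, -5/11, -2)
Ac = (0, 0, 34/37)
Σ b_i: 163/60·1 + (-484/255)·1 + 37/204·1 = 1 ✓
b·c: (-484/255)·(-5/11) + 37/204·(-2) = 1/2 ✓
b·c²: (-484/255)·25/121 + 37/204·4 = 1/3 ✓
b·Ac: 37/204·34/37 = 1/6 ✓; 3 stages ⇒ order 3.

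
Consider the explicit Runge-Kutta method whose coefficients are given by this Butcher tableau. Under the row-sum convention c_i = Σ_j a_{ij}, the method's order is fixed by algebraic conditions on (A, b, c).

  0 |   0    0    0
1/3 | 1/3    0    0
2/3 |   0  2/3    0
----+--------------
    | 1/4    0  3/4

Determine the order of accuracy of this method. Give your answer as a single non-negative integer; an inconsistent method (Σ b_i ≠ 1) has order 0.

b = (1/4, 0, 3/4)
c = (0, 1/3, 2/3)
Ac = (0, 0, 2/9)
Σ b_i: 1/4·1 + 3/4·1 = 1 ✓
b·c: 3/4·2/3 = 1/2 ✓
b·c²: 3/4·4/9 = 1/3 ✓
b·Ac: 3/4·2/9 = 1/6 ✓; 3 stages ⇒ order 3.

3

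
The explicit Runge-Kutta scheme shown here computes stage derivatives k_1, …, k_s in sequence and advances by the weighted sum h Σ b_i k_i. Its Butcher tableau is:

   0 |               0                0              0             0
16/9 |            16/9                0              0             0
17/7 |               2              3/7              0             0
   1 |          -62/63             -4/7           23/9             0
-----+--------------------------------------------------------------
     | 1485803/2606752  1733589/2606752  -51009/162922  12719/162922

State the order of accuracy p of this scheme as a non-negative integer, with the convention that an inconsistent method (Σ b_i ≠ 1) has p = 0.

b = (1485803/2606752, 1733589/2606752, -51009/162922, 12719/162922)
c = (0, 16/9, 17/7, 1)
Ac = (0, 0, 16/21, 109/21)
Σ b_i: 1485803/2606752·1 + 1733589/2606752·1 + (-51009/162922)·1 + 12719/162922·1 = 1 ✓
b·c: 1733589/2606752·16/9 + (-51009/162922)·17/7 + 12719/162922·1 = 1/2 ✓
b·c²: 1733589/2606752·256/81 + (-51009/162922)·289/49 + 12719/162922·1 = 1/3 ✓
b·Ac: (-51009/162922)·16/21 + 12719/162922·109/21 = 1/6 ✓
b·c³: 1733589/2606752·4096/729 + (-51009/162922)·4913/343 + 12719/162922·1 = -10313428/15396129 ≠ 1/4 ⇒ order 3.
b·(c∘Ac): (-51009/162922)·272/147 + 12719/162922·109/21 = -85099/488766 ≠ 1/8
b·Ac²: (-51009/162922)·256/189 + 12719/162922·52655/3969 = 56499223/92376774 ≠ 1/12
b·A²c: 12719/162922·368/189 = 334328/2199447 ≠ 1/24

3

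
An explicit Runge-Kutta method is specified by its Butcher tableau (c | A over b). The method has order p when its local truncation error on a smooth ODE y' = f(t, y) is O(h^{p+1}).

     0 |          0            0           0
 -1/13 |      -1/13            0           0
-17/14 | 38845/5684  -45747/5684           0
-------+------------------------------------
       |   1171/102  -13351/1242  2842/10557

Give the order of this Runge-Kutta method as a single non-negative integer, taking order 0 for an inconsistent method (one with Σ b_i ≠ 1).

3

b = (1171/102, -13351/1242, 2842/10557)
c = (0, -1/13, -17/14)
Ac = (0, 0, 3519/5684)
Σ b_i: 1171/102·1 + (-13351/1242)·1 + 2842/10557·1 = 1 ✓
b·c: (-13351/1242)·(-1/13) + 2842/10557·(-17/14) = 1/2 ✓
b·c²: (-13351/1242)·1/169 + 2842/10557·289/196 = 1/3 ✓
b·Ac: 2842/10557·3519/5684 = 1/6 ✓; 3 stages ⇒ order 3.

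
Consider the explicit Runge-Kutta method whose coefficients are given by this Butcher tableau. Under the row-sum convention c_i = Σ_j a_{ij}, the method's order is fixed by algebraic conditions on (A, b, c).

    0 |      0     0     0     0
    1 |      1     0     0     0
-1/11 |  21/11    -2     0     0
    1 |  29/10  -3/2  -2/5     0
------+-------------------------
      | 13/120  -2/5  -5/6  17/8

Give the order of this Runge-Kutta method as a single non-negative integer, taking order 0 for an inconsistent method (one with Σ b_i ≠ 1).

b = (13/120, -2/5, -5/6, 17/8)
c = (0, 1, -1/11, 1)
Ac = (0, 0, -2, -161/110)
Σ b_i: 13/120·1 + (-2/5)·1 + (-5/6)·1 + 17/8·1 = 1 ✓
b·c: (-2/5)·1 + (-5/6)·(-1/11) + 17/8·1 = 2377/1320 ≠ 1/2 ⇒ order 1.

1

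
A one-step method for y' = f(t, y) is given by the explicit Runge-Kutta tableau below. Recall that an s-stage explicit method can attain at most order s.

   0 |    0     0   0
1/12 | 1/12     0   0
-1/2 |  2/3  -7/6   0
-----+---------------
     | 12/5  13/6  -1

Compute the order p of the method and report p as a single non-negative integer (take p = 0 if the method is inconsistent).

b = (12/5, 13/6, -1)
c = (0, 1/12, -1/2)
Ac = (0, 0, -7/72)
Σ b_i: 12/5·1 + 13/6·1 + (-1)·1 = 107/30 ≠ 1 ⇒ order 0.

0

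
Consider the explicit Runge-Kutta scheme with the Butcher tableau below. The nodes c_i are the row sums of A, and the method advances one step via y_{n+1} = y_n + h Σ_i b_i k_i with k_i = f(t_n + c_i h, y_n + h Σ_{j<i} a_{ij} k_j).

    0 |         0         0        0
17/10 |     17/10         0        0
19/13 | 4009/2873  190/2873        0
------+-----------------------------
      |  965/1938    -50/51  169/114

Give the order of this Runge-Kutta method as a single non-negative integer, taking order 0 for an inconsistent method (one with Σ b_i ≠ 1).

3

b = (965/1938, -50/51, 169/114)
c = (0, 17/10, 19/13)
Ac = (0, 0, 19/169)
Σ b_i: 965/1938·1 + (-50/51)·1 + 169/114·1 = 1 ✓
b·c: (-50/51)·17/10 + 169/114·19/13 = 1/2 ✓
b·c²: (-50/51)·289/100 + 169/114·361/169 = 1/3 ✓
b·Ac: 169/114·19/169 = 1/6 ✓; 3 stages ⇒ order 3.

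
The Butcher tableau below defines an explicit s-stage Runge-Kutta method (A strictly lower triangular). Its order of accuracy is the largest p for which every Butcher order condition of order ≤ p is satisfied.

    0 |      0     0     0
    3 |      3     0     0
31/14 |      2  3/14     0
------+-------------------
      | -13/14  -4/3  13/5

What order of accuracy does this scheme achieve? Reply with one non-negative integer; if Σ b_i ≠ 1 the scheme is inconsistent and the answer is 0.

b = (-13/14, -4/3, 13/5)
c = (0, 3, 31/14)
Ac = (0, 0, 9/14)
Σ b_i: (-13/14)·1 + (-4/3)·1 + 13/5·1 = 71/210 ≠ 1 ⇒ order 0.

0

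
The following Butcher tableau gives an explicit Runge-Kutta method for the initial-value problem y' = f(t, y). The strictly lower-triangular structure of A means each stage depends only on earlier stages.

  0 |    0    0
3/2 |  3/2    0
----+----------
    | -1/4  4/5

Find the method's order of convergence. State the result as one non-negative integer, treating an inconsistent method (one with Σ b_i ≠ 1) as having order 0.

b = (-1/4, 4/5)
c = (0, 3/2)
Σ b_i: (-1/4)·1 + 4/5·1 = 11/20 ≠ 1 ⇒ order 0.

0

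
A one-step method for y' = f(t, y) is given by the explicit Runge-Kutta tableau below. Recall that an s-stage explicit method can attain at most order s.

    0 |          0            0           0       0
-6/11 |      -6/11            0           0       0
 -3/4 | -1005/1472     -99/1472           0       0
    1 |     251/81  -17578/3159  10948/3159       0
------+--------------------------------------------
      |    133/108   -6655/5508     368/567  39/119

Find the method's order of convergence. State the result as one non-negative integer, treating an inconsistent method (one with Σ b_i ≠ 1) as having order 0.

b = (133/108, -6655/5508, 368/567, 39/119)
c = (0, -6/11, -3/4, 1)
Ac = (0, 0, 27/736, 17/39)
Σ b_i: 133/108·1 + (-6655/5508)·1 + 368/567·1 + 39/119·1 = 1 ✓
b·c: (-6655/5508)·(-6/11) + 368/567·(-3/4) + 39/119·1 = 1/2 ✓
b·c²: (-6655/5508)·36/121 + 368/567·9/16 + 39/119·1 = 1/3 ✓
b·Ac: 368/567·27/736 + 39/119·17/39 = 1/6 ✓
b·c³: (-6655/5508)·(-216/1331) + 368/567·(-27/64) + 39/119·1 = 1/4 ✓
b·(c∘Ac): 368/567·(-81/2944) + 39/119·17/39 = 1/8 ✓
b·Ac²: 368/567·(-81/4048) + 39/119·1513/5148 = 1/12 ✓
b·A²c: 39/119·119/936 = 1/24 ✓; 4 stages ⇒ order 4.

4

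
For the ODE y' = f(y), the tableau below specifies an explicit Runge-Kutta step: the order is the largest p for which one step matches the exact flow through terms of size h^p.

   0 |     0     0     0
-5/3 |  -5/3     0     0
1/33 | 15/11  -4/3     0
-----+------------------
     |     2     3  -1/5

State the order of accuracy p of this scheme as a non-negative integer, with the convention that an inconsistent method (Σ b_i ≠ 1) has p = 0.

b = (2, 3, -1/5)
c = (0, -5/3, 1/33)
Ac = (0, 0, 20/9)
Σ b_i: 2·1 + 3·1 + (-1/5)·1 = 24/5 ≠ 1 ⇒ order 0.

0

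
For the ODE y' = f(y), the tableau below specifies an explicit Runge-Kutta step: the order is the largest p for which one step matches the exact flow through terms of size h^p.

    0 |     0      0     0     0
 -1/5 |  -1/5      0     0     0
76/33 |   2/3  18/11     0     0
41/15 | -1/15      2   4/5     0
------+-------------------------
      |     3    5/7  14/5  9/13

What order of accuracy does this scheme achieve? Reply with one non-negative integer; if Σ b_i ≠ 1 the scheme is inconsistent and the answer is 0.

0

b = (3, 5/7, 14/5, 9/13)
c = (0, -1/5, 76/33, 41/15)
Ac = (0, 0, -18/55, 238/165)
Σ b_i: 3·1 + 5/7·1 + 14/5·1 + 9/13·1 = 3279/455 ≠ 1 ⇒ order 0.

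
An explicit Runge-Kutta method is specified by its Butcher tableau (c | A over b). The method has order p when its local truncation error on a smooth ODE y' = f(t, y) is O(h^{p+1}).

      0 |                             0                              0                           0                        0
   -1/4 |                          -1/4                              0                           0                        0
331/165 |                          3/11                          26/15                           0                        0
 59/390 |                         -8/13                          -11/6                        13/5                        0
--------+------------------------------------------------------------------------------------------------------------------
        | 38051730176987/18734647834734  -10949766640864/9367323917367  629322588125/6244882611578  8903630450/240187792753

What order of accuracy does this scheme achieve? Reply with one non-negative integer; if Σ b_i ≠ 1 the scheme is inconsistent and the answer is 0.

b = (38051730176987/18734647834734, -10949766640864/9367323917367, 629322588125/6244882611578, 8903630450/240187792753)
c = (0, -1/4, 331/165, 59/390)
Ac = (0, 0, -13/30, 12483/2200)
Σ b_i: 38051730176987/18734647834734·1 + (-10949766640864/9367323917367)·1 + 629322588125/6244882611578·1 + 8903630450/240187792753·1 = 1 ✓
b·c: (-10949766640864/9367323917367)·(-1/4) + 629322588125/6244882611578·331/165 + 8903630450/240187792753·59/390 = 1/2 ✓
b·c²: (-10949766640864/9367323917367)·1/16 + 629322588125/6244882611578·109561/27225 + 8903630450/240187792753·3481/152100 = 1/3 ✓
b·Ac: 629322588125/6244882611578·(-13/30) + 8903630450/240187792753·12483/2200 = 1/6 ✓
b·c³: (-10949766640864/9367323917367)·(-1/64) + 629322588125/6244882611578·36264691/4492125 + 8903630450/240187792753·205379/59319000 = 18235678576888687/21919537966638780 ≠ 1/4 ⇒ order 3.
b·(c∘Ac): 629322588125/6244882611578·(-4303/4950) + 8903630450/240187792753·245499/286000 = -4823358124117/86467605391080 ≠ 1/8
b·Ac²: 629322588125/6244882611578·13/120 + 8903630450/240187792753·45078251/4356000 = 375256630191647/951143659301880 ≠ 1/12
b·A²c: 8903630450/240187792753·(-169/150) = -30094270921/720563378259 ≠ 1/24

3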